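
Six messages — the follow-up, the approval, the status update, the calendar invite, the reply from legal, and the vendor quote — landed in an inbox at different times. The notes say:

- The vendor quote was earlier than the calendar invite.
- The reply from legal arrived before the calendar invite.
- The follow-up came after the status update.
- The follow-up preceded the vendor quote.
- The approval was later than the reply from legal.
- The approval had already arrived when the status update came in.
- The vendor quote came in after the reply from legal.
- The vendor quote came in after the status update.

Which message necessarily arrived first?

the reply from legal

The reply from legal has a chain of constraints placing it before every other message, so the reply from legal must be first.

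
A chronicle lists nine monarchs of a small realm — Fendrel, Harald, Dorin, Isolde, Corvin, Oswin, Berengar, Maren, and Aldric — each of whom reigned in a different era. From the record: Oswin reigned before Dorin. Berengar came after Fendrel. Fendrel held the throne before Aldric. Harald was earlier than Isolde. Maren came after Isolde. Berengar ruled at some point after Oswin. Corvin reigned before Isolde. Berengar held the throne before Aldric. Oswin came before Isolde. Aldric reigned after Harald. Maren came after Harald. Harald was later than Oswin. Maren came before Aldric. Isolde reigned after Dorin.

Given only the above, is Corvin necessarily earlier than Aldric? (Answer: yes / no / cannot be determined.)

Chain the constraints: Corvin → Isolde → Maren → Aldric. Each link is directly stated, so Corvin comes before Aldric.

yes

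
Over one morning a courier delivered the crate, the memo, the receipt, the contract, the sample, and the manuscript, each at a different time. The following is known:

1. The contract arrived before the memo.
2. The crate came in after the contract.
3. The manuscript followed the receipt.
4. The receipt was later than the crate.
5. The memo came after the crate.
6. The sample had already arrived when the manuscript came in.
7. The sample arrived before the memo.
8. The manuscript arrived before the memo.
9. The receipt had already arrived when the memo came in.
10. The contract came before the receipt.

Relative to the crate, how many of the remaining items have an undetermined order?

Forced before the crate: the contract; forced after the crate: the manuscript, the memo, and the receipt.
That leaves the sample with no forced order relative to the crate — 1.

1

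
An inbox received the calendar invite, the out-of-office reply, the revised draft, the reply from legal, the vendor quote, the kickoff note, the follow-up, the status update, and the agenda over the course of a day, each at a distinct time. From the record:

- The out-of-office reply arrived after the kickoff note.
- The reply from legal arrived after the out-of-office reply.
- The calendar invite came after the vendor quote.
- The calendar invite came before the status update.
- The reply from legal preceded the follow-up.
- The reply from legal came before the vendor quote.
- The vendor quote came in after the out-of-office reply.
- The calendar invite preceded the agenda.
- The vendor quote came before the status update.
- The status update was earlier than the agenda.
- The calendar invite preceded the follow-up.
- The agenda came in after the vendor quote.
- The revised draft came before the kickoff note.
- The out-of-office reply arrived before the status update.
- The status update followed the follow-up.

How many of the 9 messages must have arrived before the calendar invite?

Directly stated before the calendar invite: the vendor quote.
The kickoff note reaches the calendar invite via the kickoff note → the out-of-office reply → the vendor quote → the calendar invite.
The out-of-office reply reaches the calendar invite via the out-of-office reply → the vendor quote → the calendar invite.
The reply from legal reaches the calendar invite via the reply from legal → the vendor quote → the calendar invite.
Likewise the revised draft reaches the calendar invite by chaining the stated constraints.
No chain forces the follow-up (or any of the others) ahead of the calendar invite.
That's the kickoff note, the out-of-office reply, the reply from legal, the revised draft, and the vendor quote — 5 in all.

5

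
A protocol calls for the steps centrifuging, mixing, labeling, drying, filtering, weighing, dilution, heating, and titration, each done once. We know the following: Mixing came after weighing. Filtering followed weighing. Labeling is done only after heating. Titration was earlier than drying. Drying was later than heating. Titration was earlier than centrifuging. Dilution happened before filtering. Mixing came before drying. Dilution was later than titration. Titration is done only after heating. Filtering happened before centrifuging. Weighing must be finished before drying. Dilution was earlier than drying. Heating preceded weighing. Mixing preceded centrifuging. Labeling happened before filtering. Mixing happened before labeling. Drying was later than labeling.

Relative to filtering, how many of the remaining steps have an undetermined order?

1

Forced before filtering: dilution, heating, labeling, mixing, titration, and weighing; forced after filtering: centrifuging.
That leaves drying with no forced order relative to filtering — 1.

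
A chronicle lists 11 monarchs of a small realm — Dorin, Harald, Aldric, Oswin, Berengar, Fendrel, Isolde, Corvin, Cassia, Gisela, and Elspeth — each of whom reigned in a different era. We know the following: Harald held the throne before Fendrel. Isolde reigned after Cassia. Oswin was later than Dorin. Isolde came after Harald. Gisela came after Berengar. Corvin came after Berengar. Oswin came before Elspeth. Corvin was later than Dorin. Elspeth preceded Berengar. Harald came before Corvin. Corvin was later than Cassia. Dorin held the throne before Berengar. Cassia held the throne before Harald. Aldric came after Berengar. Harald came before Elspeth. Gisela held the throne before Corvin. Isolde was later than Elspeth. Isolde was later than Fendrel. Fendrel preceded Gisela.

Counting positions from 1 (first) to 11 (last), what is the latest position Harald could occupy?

Harald must come before Aldric, Berengar, Corvin, Elspeth, Fendrel, Gisela, and Isolde — 7 rulers forced after them.
Everything else can be placed before Harald in some valid order, so Harald can sit as late as position 11 − 7 = 4.

4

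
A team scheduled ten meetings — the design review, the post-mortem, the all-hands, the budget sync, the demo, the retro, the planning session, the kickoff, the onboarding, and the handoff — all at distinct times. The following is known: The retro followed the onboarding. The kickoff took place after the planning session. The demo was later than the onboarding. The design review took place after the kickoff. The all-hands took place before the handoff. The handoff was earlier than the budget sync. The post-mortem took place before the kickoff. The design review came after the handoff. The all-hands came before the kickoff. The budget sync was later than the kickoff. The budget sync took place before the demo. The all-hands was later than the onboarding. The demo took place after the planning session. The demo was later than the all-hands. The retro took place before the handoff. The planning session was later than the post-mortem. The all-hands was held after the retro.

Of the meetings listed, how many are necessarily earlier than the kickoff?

5

Directly stated before the kickoff: the all-hands, the planning session, and the post-mortem.
The onboarding reaches the kickoff via the onboarding → the all-hands → the kickoff.
The retro reaches the kickoff via the retro → the all-hands → the kickoff.
No chain forces the demo (or any of the others) ahead of the kickoff.
That's the all-hands, the onboarding, the planning session, the post-mortem, and the retro — 5 in all.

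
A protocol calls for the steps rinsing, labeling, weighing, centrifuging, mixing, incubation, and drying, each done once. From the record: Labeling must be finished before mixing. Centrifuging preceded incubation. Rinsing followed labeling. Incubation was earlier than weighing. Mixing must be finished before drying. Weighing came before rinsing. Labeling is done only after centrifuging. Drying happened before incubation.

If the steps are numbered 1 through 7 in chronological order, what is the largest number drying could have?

4

Drying must come before incubation, rinsing, and weighing — 3 steps forced after it.
Everything else can be placed before drying in some valid order, so drying can sit as late as position 7 − 3 = 4.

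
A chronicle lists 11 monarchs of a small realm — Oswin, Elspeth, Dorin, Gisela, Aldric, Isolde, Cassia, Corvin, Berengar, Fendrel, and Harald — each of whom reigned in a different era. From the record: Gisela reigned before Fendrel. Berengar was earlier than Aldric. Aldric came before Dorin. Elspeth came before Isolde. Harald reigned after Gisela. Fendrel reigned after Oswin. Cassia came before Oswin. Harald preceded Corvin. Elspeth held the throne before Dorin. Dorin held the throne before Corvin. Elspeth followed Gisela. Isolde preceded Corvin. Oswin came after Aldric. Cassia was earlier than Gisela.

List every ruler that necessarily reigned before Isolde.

Directly stated before Isolde: Elspeth.
Cassia reaches Isolde via Cassia → Gisela → Elspeth → Isolde.
Gisela reaches Isolde via Gisela → Elspeth → Isolde.
No chain forces Fendrel (or any of the others) ahead of Isolde.

Cassia, Elspeth, Gisela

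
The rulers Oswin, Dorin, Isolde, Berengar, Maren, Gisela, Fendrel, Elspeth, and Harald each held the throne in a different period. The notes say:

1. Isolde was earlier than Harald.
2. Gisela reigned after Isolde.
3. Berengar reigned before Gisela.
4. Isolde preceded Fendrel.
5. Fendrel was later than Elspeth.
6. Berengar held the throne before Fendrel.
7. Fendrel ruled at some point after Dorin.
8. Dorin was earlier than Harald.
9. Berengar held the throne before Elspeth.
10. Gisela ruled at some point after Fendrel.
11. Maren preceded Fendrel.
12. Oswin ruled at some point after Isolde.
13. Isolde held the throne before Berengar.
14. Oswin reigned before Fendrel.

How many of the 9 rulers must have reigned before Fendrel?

6

Directly stated before Fendrel: Berengar, Dorin, Elspeth, Isolde, Maren, and Oswin.
That's Berengar, Dorin, Elspeth, Isolde, Maren, and Oswin — 6 in all.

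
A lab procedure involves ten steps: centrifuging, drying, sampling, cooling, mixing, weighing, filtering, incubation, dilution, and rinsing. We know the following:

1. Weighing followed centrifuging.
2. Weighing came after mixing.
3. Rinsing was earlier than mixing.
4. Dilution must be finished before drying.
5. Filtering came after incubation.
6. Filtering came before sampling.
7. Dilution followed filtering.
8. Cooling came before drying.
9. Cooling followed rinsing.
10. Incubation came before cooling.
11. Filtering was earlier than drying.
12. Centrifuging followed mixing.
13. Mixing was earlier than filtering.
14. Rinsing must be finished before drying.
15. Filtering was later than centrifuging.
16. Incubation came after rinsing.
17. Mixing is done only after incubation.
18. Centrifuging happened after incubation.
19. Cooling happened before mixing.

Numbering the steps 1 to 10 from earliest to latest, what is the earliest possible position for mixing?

Cooling, incubation, and rinsing must all come before mixing — 3 forced predecessors.
Nothing else is forced ahead of mixing, so its earliest slot is position 3 + 1 = 4.

4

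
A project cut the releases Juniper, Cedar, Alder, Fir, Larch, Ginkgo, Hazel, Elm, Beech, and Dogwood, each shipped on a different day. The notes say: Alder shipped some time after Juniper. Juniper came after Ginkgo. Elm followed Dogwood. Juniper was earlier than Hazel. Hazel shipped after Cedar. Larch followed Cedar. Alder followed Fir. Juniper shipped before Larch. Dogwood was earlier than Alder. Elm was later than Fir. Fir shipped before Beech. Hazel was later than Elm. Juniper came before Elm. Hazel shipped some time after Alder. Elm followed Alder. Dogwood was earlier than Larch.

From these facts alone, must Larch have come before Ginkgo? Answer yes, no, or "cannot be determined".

no

Tracing the constraints gives Ginkgo → Juniper → Larch, so Ginkgo must come before Larch.
That means Larch cannot be before Ginkgo.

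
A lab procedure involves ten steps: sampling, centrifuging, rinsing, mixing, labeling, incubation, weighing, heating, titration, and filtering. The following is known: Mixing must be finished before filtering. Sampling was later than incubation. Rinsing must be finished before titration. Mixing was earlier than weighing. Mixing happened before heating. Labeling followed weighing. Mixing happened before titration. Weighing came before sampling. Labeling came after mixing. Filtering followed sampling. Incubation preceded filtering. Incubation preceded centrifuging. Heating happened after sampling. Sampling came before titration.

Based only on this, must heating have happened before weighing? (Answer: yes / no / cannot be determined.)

Tracing the constraints gives weighing → sampling → heating, so weighing must come before heating.
That means heating cannot be before weighing.

no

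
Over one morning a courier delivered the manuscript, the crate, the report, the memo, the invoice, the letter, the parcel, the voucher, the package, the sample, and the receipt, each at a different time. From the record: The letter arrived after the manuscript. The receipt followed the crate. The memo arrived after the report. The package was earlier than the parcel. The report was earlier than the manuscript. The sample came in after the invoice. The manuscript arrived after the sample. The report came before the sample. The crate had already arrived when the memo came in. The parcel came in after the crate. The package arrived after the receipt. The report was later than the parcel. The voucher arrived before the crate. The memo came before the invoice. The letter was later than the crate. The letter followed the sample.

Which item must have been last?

the letter

Every other item has a chain of constraints placing it before the letter, so the letter is last.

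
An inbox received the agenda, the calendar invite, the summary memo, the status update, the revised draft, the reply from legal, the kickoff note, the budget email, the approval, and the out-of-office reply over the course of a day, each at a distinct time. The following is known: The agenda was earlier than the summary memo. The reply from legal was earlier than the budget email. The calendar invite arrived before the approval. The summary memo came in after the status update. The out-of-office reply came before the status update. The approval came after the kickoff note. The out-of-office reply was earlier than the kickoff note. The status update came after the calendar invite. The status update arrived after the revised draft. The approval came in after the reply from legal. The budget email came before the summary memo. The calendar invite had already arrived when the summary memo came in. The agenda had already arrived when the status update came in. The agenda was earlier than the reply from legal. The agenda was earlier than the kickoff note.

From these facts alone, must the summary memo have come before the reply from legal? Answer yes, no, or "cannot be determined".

no

Tracing the constraints gives the reply from legal → the budget email → the summary memo, so the reply from legal must come before the summary memo.
That means the summary memo cannot be before the reply from legal.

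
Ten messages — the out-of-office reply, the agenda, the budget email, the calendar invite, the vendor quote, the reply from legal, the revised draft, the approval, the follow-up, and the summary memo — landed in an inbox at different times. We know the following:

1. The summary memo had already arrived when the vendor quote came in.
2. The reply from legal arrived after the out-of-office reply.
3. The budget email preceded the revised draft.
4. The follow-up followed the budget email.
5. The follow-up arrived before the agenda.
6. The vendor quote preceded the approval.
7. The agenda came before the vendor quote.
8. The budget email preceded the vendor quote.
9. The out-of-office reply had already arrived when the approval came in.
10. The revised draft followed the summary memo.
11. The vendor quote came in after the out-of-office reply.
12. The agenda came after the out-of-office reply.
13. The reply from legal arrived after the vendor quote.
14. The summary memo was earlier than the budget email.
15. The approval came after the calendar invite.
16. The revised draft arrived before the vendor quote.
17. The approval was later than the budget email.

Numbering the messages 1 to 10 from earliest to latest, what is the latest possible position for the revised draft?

7

The revised draft must come before the approval, the reply from legal, and the vendor quote — 3 messages forced after it.
Everything else can be placed before the revised draft in some valid order, so the revised draft can sit as late as position 10 − 3 = 7.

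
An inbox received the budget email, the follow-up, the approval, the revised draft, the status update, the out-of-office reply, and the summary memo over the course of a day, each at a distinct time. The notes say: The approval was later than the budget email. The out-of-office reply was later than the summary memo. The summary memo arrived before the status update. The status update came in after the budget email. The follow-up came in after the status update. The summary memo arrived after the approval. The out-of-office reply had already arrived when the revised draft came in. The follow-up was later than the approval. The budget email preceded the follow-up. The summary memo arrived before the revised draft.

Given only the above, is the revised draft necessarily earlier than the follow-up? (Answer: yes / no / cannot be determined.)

No chain of stated constraints runs from the revised draft to the follow-up, and none runs from the follow-up to the revised draft either.
So the relative order of the revised draft and the follow-up is not fixed by the given facts.

cannot be determined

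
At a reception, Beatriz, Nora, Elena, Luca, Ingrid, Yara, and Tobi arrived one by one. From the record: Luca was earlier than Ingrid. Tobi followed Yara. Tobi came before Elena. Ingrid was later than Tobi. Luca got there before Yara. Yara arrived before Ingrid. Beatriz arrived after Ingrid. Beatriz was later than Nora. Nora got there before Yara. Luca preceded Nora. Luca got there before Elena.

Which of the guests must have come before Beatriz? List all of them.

Ingrid, Luca, Nora, Tobi, Yara

Directly stated before Beatriz: Ingrid and Nora.
Luca reaches Beatriz via Luca → Nora → Beatriz.
Tobi reaches Beatriz via Tobi → Ingrid → Beatriz.
Yara reaches Beatriz via Yara → Ingrid → Beatriz.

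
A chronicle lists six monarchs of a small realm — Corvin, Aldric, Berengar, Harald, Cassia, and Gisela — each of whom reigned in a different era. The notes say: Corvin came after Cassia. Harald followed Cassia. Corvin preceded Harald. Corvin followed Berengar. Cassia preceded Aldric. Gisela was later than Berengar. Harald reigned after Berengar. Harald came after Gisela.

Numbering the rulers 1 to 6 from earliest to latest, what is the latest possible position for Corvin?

Corvin must come before Harald — 1 ruler forced after them.
Everything else can be placed before Corvin in some valid order, so Corvin can sit as late as position 6 − 1 = 5.

5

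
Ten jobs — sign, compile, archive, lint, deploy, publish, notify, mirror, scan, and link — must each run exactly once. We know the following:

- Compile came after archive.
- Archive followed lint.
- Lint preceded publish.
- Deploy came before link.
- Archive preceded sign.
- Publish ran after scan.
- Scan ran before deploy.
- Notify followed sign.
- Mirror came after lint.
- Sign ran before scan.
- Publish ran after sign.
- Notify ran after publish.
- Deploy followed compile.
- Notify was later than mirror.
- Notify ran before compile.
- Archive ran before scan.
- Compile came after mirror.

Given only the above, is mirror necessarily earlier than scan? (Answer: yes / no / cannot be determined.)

cannot be determined

No chain of stated constraints runs from mirror to scan, and none runs from scan to mirror either.
So the relative order of mirror and scan is not fixed by the given facts.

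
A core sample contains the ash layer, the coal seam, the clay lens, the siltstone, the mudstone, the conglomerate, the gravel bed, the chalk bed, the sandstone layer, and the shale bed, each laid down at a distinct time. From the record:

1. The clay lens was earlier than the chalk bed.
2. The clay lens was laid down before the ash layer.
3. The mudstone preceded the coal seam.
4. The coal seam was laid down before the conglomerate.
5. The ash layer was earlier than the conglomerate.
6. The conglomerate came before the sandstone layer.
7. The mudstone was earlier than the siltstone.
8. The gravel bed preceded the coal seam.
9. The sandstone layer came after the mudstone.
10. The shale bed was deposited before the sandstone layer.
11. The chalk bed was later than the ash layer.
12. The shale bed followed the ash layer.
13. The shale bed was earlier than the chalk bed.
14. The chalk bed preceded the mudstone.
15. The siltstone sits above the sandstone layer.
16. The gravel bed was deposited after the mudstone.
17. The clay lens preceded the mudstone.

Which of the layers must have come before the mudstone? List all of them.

Directly stated before the mudstone: the chalk bed and the clay lens.
The ash layer reaches the mudstone via the ash layer → the chalk bed → the mudstone.
The shale bed reaches the mudstone via the shale bed → the chalk bed → the mudstone.

the ash layer, the chalk bed, the clay lens, the shale bed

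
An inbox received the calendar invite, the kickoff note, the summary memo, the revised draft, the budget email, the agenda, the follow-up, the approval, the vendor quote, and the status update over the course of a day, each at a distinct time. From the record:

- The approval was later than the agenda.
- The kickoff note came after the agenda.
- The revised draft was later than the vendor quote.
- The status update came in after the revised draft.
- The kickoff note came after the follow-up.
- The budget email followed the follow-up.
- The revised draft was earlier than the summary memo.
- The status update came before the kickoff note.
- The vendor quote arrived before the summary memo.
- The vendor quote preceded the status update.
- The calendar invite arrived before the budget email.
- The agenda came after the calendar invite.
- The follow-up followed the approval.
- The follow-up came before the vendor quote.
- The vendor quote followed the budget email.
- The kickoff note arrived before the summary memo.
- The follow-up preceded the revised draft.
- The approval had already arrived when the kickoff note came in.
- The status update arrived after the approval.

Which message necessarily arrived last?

Every other message has a chain of constraints placing it before the summary memo, so the summary memo is last.

the summary memo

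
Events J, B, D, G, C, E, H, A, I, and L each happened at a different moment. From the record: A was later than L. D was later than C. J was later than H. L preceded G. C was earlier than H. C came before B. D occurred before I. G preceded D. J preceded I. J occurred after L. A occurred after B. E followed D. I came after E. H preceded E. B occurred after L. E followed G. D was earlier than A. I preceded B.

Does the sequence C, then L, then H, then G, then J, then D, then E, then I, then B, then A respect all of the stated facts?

yes

Check each stated constraint against the proposed order — e.g. C is ahead of B; L is ahead of A. Every pair is in the required order; nothing is violated.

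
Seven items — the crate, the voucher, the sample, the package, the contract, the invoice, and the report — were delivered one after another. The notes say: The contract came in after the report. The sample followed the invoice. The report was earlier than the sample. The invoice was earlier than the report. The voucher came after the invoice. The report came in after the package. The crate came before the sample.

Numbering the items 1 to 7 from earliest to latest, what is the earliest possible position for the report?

The invoice and the package must both come before the report — 2 forced predecessors.
Nothing else is forced ahead of the report, so its earliest slot is position 2 + 1 = 3.

3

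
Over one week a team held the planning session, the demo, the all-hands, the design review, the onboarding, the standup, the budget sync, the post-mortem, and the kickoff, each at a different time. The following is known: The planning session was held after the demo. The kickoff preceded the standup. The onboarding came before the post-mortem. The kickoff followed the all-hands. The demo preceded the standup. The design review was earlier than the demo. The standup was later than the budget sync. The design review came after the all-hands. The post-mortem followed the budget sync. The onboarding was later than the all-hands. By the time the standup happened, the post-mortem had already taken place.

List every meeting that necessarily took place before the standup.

the all-hands, the budget sync, the demo, the design review, the kickoff, the onboarding, the post-mortem

Directly stated before the standup: the budget sync, the demo, the kickoff, and the post-mortem.
The all-hands reaches the standup via the all-hands → the kickoff → the standup.
The design review reaches the standup via the design review → the demo → the standup.
The onboarding reaches the standup via the onboarding → the post-mortem → the standup.
No chain forces the planning session ahead of the standup.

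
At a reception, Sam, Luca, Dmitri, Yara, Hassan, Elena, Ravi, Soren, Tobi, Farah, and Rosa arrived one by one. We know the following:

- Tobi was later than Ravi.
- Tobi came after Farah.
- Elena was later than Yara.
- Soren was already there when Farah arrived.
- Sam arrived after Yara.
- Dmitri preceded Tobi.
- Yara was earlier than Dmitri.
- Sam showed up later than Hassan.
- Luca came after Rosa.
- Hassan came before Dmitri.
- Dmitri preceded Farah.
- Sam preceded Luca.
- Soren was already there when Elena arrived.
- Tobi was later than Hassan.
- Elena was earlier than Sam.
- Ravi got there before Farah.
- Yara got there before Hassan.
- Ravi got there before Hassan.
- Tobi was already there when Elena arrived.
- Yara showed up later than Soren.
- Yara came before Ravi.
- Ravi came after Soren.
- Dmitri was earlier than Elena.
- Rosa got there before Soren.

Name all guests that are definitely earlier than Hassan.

Directly stated before Hassan: Ravi and Yara.
Rosa reaches Hassan via Rosa → Soren → Ravi → Hassan.
Soren reaches Hassan via Soren → Ravi → Hassan.

Ravi, Rosa, Soren, Yara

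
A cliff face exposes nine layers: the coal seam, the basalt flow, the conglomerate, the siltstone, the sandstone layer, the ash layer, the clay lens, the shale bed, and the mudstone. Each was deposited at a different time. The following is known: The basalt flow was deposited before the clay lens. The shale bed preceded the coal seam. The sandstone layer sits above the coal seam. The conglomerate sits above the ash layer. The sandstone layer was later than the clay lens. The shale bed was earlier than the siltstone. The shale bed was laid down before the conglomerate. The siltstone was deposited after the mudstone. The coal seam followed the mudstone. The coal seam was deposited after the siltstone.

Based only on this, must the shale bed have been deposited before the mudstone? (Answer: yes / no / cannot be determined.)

No chain of stated constraints runs from the shale bed to the mudstone, and none runs from the mudstone to the shale bed either.
So the relative order of the shale bed and the mudstone is not fixed by the given facts.

cannot be determined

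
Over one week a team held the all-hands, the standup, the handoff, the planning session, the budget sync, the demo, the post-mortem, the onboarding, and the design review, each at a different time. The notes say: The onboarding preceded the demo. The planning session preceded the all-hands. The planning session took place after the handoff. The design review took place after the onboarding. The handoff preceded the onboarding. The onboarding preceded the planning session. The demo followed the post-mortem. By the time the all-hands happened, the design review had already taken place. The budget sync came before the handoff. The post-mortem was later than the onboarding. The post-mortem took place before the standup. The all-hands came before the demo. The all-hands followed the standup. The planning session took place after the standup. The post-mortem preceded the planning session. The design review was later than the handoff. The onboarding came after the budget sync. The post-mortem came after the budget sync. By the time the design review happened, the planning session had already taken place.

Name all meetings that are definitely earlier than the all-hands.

Directly stated before the all-hands: the design review, the planning session, and the standup.
The budget sync reaches the all-hands via the budget sync → the handoff → the planning session → the all-hands.
The handoff reaches the all-hands via the handoff → the planning session → the all-hands.
The onboarding reaches the all-hands via the onboarding → the planning session → the all-hands.
Likewise the post-mortem reaches the all-hands by chaining the stated constraints.
No chain forces the demo ahead of the all-hands.

the budget sync, the design review, the handoff, the onboarding, the planning session, the post-mortem, the standup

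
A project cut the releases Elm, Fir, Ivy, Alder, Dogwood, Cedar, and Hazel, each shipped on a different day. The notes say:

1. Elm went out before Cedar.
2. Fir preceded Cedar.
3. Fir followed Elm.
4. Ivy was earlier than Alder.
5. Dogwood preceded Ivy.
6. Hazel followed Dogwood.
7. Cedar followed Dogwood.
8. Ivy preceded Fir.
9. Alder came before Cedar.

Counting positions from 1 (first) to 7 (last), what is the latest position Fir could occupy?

Fir must come before Cedar — 1 release forced after it.
Everything else can be placed before Fir in some valid order, so Fir can sit as late as position 7 − 1 = 6.

6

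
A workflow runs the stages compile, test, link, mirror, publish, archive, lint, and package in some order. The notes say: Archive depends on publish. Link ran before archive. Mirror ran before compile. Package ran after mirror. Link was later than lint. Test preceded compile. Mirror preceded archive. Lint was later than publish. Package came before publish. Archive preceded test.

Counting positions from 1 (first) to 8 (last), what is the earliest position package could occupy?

Mirror must come before package — 1 forced predecessor.
Nothing else is forced ahead of package, so its earliest slot is position 1 + 1 = 2.

2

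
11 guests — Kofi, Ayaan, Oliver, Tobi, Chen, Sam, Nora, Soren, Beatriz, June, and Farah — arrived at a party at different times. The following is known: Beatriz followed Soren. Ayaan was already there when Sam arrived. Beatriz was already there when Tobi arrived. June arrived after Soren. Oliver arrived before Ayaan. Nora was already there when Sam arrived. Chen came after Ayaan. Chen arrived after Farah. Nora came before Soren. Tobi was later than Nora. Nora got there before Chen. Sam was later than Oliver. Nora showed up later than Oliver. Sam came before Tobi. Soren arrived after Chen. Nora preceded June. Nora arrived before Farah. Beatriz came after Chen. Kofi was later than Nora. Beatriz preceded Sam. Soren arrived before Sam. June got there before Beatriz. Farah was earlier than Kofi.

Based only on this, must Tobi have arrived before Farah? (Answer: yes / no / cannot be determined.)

no

Tracing the constraints gives Farah → Chen → Beatriz → Tobi, so Farah must come before Tobi.
That means Tobi cannot be before Farah.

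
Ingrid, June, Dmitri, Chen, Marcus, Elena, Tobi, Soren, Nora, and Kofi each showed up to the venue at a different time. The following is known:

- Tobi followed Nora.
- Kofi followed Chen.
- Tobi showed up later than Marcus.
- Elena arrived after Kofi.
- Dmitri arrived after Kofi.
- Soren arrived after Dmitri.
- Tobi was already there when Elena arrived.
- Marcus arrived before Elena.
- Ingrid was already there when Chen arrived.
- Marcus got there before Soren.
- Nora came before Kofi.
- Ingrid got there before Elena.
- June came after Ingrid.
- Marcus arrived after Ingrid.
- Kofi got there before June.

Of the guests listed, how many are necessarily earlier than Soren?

6

Directly stated before Soren: Dmitri and Marcus.
Chen reaches Soren via Chen → Kofi → Dmitri → Soren.
Ingrid reaches Soren via Ingrid → Marcus → Soren.
Kofi reaches Soren via Kofi → Dmitri → Soren.
Likewise Nora reaches Soren by chaining the stated constraints.
No chain forces Tobi (or any of the others) ahead of Soren.
That's Chen, Dmitri, Ingrid, Kofi, Marcus, and Nora — 6 in all.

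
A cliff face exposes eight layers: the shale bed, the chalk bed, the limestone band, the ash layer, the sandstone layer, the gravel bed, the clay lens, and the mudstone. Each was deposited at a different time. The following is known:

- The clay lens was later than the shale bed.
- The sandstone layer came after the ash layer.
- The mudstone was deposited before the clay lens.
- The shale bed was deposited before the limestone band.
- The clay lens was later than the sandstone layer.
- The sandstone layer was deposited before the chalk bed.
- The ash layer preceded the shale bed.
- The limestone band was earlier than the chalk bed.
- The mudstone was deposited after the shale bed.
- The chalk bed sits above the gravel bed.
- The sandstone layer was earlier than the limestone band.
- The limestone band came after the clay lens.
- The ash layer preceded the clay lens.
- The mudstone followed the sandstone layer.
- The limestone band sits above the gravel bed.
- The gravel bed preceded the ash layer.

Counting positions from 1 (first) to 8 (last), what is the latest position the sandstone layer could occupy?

4

The sandstone layer must come before the chalk bed, the clay lens, the limestone band, and the mudstone — 4 layers forced after it.
Everything else can be placed before the sandstone layer in some valid order, so the sandstone layer can sit as late as position 8 − 4 = 4.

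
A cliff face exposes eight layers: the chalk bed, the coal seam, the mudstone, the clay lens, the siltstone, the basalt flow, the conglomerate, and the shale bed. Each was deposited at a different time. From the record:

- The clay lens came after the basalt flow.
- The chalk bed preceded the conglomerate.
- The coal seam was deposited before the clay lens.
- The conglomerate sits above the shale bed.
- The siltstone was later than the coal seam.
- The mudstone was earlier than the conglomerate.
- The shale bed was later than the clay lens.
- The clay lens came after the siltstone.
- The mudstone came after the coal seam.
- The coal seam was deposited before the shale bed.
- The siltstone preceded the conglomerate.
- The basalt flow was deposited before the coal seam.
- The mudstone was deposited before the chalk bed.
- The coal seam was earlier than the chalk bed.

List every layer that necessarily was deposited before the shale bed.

Directly stated before the shale bed: the clay lens and the coal seam.
The basalt flow reaches the shale bed via the basalt flow → the coal seam → the shale bed.
The siltstone reaches the shale bed via the siltstone → the clay lens → the shale bed.

the basalt flow, the clay lens, the coal seam, the siltstone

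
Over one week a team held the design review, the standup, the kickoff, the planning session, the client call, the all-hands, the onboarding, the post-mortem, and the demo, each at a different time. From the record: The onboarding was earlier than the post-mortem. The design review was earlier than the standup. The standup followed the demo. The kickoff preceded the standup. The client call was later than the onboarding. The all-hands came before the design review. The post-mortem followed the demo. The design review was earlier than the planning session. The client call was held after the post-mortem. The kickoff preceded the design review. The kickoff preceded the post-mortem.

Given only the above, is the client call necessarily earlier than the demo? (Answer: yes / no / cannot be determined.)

Tracing the constraints gives the demo → the post-mortem → the client call, so the demo must come before the client call.
That means the client call cannot be before the demo.

no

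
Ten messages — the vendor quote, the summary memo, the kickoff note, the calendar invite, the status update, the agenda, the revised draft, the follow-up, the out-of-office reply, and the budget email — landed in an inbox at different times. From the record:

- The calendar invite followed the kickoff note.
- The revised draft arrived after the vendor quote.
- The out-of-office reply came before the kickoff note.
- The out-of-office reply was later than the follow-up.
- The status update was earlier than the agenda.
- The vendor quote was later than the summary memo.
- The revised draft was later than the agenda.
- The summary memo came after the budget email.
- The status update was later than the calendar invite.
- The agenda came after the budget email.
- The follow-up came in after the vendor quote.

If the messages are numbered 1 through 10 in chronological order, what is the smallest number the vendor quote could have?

The budget email and the summary memo must both come before the vendor quote — 2 forced predecessors.
Nothing else is forced ahead of the vendor quote, so its earliest slot is position 2 + 1 = 3.

3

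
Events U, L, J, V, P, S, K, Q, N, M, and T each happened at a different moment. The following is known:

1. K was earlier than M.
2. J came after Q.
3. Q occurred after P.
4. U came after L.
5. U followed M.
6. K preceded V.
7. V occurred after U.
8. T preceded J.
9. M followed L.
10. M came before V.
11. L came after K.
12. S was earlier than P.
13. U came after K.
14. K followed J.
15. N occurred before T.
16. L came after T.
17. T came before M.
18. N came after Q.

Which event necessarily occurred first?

S

S has a chain of constraints placing it before every other event, so S must be first.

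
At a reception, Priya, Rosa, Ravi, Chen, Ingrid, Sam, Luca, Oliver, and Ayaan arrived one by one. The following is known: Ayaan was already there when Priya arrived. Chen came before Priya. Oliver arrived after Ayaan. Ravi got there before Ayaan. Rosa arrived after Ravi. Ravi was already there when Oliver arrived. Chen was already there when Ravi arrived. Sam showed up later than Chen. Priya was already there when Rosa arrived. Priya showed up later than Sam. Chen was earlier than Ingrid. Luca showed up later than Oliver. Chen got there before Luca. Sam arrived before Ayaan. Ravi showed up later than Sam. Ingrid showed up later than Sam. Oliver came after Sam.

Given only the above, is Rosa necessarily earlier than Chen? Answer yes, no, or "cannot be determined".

no

Tracing the constraints gives Chen → Ravi → Rosa, so Chen must come before Rosa.
That means Rosa cannot be before Chen.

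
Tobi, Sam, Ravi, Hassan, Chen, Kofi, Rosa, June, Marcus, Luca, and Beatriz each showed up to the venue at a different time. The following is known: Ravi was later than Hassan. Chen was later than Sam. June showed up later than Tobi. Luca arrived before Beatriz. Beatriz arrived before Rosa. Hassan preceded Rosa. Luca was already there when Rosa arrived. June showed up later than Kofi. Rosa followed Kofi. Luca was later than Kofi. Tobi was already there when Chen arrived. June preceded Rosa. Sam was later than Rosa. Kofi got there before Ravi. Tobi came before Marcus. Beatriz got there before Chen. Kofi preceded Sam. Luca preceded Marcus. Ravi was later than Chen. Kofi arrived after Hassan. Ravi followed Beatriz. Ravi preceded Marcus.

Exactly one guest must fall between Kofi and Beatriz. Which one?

Tracing the constraints gives Kofi → Luca → Beatriz, so Luca sits after Kofi and before Beatriz.
No other guest is forced both after Kofi and before Beatriz.

Luca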